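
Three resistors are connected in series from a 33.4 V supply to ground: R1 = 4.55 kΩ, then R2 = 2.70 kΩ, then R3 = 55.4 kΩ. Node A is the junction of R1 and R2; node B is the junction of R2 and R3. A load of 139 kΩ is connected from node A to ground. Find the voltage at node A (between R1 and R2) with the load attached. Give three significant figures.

V ≈ 30.1 V

Below node A the series string R2+R3 = 58.10 kΩ sits in parallel with the 139 kΩ load: 40.97 kΩ.
V_A = 33.4 × 40.97/(4.55 + 40.97) = 30.1 V.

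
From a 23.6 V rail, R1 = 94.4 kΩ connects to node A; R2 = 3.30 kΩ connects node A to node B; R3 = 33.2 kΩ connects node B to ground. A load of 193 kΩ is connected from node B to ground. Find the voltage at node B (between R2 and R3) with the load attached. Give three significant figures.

At node B, R3 is in parallel with the load: R3‖R_L = 28.33 kΩ.
Below node A the resistance is R2 + (R3‖R_L) = 31.63 kΩ, so V_A = 23.6 × 31.63/126.0 = 5.923 V.
Then V_B = V_A × (R3‖R_L)/(R2 + R3‖R_L) = 5.923 × 28.33/31.63 = 5.30 V.

V ≈ 5.30 V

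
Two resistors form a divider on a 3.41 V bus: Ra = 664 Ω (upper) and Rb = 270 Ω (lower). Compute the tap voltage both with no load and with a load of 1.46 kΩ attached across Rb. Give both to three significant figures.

Open-circuit: V = 3.41 × 270/(664 + 270) = 0.986 V.
With the load, Rb becomes Rb‖R_L = 227.9 Ω, so V = 3.41 × 227.9/891.9 = 0.871 V.

Unloaded: 0.986 V; loaded: 0.871 V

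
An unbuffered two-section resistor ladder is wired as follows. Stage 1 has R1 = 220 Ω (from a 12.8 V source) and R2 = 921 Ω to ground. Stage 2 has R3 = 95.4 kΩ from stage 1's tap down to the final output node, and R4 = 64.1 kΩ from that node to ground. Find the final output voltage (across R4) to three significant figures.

Stage 2 presents R3+R4 = 159500 Ω as a load on stage 1's tap.
Stage 1's lower leg becomes R2‖(R3+R4) = 915.7 Ω, so V_mid = 12.8 × 915.7/1136 = 10.32 V.
Stage 2 is itself unloaded: V_out = V_mid × R4/(R3+R4) = 10.32 × 64100/159500 = 4.15 V.

V_out ≈ 4.15 V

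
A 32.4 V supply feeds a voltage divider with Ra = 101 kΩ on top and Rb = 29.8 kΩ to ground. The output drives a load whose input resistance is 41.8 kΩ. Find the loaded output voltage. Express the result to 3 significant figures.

V_out ≈ 4.76 V

The load sits in parallel with Rb: Rb‖R_L = (29.8 × 41.8) / (29.8 + 41.8) = 17.40 kΩ.
V_out = 32.4 × 17.40 / (101 + 17.40) = 32.4 × 17.40/118.4 = 4.76 V.
(Unloaded it would have been 7.38 V.)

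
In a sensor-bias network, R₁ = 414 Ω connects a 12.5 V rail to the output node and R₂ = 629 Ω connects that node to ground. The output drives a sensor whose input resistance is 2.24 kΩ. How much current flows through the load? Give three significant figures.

I_L ≈ 3.03 mA

R₂‖R_L = 491.1 Ω; V_out = 12.5 × 491.1/905.1 = 6.782 V.
I_L = V_out / R_L = 6.782 / 2.24 kΩ = 3.03 mA.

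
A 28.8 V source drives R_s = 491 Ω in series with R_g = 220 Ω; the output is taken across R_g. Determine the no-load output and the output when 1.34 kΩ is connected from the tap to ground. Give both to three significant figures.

Open-circuit: V = 28.8 × 220/(491 + 220) = 8.91 V.
With the load, R_g becomes R_g‖R_L = 189.0 Ω, so V = 28.8 × 189.0/680.0 = 8.00 V.

Unloaded: 8.91 V; loaded: 8.00 V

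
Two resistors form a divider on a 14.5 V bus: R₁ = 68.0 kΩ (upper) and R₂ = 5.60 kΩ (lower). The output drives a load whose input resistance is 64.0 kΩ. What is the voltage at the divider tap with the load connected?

V_out ≈ 1.02 V

The load sits in parallel with R₂: R₂‖R_L = (5.60 × 64.0) / (5.60 + 64.0) = 5.149 kΩ.
V_out = 14.5 × 5.149 / (68.0 + 5.149) = 14.5 × 5.149/73.15 = 1.02 V.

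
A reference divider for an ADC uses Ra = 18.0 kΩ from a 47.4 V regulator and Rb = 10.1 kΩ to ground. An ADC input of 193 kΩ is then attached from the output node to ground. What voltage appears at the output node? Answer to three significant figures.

The load sits in parallel with Rb: Rb‖R_L = (10.1 × 193) / (10.1 + 193) = 9.598 kΩ.
V_out = 47.4 × 9.598 / (18.0 + 9.598) = 47.4 × 9.598/27.60 = 16.5 V.
(Unloaded it would have been 17.0 V.)

V_out ≈ 16.5 V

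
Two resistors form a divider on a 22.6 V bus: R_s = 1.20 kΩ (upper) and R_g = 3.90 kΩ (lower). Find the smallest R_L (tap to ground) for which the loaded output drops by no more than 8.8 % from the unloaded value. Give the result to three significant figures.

Output resistance R_th = R_s‖R_g = (1200 × 3900)/5100 = 917.6 Ω.
The fractional drop is R_th/(R_th + R_L); requiring this ≤ 0.0880 gives R_L ≥ R_th(1/0.0880 − 1) = 917.6 × 10.36 = 9.51 kΩ.

R_L(min) ≈ 9.51 kΩ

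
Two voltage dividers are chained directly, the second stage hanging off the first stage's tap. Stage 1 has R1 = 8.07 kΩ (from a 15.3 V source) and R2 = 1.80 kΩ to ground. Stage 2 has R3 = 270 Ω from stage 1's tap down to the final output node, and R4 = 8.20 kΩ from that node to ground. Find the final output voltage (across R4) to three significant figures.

V_out ≈ 2.30 V

Stage 2 presents R3+R4 = 8470 Ω as a load on stage 1's tap.
Stage 1's lower leg becomes R2‖(R3+R4) = 1485 Ω, so V_mid = 15.3 × 1485/9555 = 2.377 V.
Stage 2 is itself unloaded: V_out = V_mid × R4/(R3+R4) = 2.377 × 8200/8470 = 2.30 V.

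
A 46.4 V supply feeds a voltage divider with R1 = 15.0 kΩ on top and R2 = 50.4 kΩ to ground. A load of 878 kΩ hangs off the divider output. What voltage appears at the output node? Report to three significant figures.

The load sits in parallel with R2: R2‖R_L = (50.4 × 878) / (50.4 + 878) = 47.66 kΩ.
V_out = 46.4 × 47.66 / (15.0 + 47.66) = 46.4 × 47.66/62.66 = 35.3 V.

V_out ≈ 35.3 V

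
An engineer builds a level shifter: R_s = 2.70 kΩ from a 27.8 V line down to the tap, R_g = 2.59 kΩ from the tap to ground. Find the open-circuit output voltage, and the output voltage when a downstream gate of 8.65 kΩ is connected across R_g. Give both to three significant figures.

Open-circuit: V = 27.8 × 2.59/(2.70 + 2.59) = 13.6 V.
With the load, R_g becomes R_g‖R_L = 1.993 kΩ, so V = 27.8 × 1.993/4.693 = 11.8 V.

Unloaded: 13.6 V; loaded: 11.8 V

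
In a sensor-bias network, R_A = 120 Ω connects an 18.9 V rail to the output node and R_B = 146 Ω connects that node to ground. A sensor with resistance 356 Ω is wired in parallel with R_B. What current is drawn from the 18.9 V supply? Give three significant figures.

I ≈ 84.5 mA

R_B‖R_L = 103.5 Ω, so the source sees R_A + R_B‖R_L = 223.5 Ω.
I = 18.9 V / 223.5 Ω = 84.5 mA.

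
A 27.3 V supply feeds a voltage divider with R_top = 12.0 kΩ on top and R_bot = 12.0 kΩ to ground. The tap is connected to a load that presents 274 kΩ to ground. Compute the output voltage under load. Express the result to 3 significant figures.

V_out ≈ 13.4 V

The load sits in parallel with R_bot: R_bot‖R_L = (12.0 × 274) / (12.0 + 274) = 11.50 kΩ.
V_out = 27.3 × 11.50 / (12.0 + 11.50) = 27.3 × 11.50/23.50 = 13.4 V.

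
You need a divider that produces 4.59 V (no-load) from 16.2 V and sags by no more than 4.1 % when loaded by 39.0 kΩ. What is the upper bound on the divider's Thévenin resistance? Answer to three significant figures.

R_th ≤ 1.67 kΩ

Loading drop = R_th/(R_th + R_L) ≤ 0.0410, so R_th ≤ R_L · ε/(1−ε) = 39.0 kΩ × 0.0410/0.9590 = 1.67 kΩ.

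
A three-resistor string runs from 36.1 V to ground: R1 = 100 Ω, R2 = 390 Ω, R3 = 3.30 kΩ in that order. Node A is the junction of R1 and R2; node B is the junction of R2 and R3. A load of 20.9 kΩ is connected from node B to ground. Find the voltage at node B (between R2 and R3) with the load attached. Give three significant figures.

At node B, R3 is in parallel with the load: R3‖R_L = 2850 Ω.
Below node A the resistance is R2 + (R3‖R_L) = 3240 Ω, so V_A = 36.1 × 3240/3340 = 35.02 V.
Then V_B = V_A × (R3‖R_L)/(R2 + R3‖R_L) = 35.02 × 2850/3240 = 30.8 V.

V ≈ 30.8 V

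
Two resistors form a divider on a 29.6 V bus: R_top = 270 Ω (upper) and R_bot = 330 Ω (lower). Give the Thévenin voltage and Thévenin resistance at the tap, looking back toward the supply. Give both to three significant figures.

V_th is the open-circuit tap voltage: 29.6 × 330/(270 + 330) = 16.3 V.
With the supply zeroed, R_top and R_bot appear in parallel from the tap: R_th = R_top‖R_bot = (270 × 330)/600.0 = 148 Ω.

V_th = 16.3 V, R_th = 148 Ω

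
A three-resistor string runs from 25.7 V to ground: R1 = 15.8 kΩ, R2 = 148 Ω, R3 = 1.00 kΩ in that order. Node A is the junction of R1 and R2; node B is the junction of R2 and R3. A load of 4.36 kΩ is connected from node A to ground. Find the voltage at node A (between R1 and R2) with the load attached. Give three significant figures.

Below node A the series string R2+R3 = 1148 Ω sits in parallel with the 4360 Ω load: 908.7 Ω.
V_A = 25.7 × 908.7/(15800 + 908.7) = 1.40 V.

V ≈ 1.40 V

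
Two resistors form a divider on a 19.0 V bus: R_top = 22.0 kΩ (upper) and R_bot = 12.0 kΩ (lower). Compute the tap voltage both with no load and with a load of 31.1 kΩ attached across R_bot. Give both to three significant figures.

Unloaded: 6.71 V; loaded: 5.37 V

Open-circuit: V = 19.0 × 12.0/(22.0 + 12.0) = 6.71 V.
With the load, R_bot becomes R_bot‖R_L = 8.659 kΩ, so V = 19.0 × 8.659/30.66 = 5.37 V.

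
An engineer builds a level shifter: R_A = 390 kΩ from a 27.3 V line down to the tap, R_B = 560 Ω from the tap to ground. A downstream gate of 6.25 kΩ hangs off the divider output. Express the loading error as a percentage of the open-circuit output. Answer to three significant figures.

8.21 %

The divider's output (Thévenin) resistance is R_A‖R_B = 559.2 Ω.
Fractional drop under load = R_th/(R_th + R_L) = 559.2 / (559.2 + 6250) = 0.08212.
So the output falls by 8.21 %.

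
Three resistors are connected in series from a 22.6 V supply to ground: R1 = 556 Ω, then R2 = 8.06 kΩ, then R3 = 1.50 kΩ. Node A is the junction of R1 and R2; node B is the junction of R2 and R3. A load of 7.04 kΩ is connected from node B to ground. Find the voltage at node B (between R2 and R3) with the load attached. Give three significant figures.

V ≈ 2.84 V

At node B, R3 is in parallel with the load: R3‖R_L = 1237 Ω.
Below node A the resistance is R2 + (R3‖R_L) = 9297 Ω, so V_A = 22.6 × 9297/9853 = 21.32 V.
Then V_B = V_A × (R3‖R_L)/(R2 + R3‖R_L) = 21.32 × 1237/9297 = 2.84 V.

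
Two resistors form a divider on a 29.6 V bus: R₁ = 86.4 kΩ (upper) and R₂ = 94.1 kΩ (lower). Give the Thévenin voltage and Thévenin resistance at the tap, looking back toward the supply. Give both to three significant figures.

V_th is the open-circuit tap voltage: 29.6 × 94.1/(86.4 + 94.1) = 15.4 V.
With the supply zeroed, R₁ and R₂ appear in parallel from the tap: R_th = R₁‖R₂ = (86.4 × 94.1)/180.5 = 45.0 kΩ.

V_th = 15.4 V, R_th = 45.0 kΩ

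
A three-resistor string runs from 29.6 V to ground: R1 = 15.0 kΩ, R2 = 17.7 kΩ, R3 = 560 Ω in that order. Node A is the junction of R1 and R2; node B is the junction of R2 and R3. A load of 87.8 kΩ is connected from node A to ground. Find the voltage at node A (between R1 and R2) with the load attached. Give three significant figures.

Below node A the series string R2+R3 = 18260 Ω sits in parallel with the 87800 Ω load: 15120 Ω.
V_A = 29.6 × 15120/(15000 + 15120) = 14.9 V.

V ≈ 14.9 V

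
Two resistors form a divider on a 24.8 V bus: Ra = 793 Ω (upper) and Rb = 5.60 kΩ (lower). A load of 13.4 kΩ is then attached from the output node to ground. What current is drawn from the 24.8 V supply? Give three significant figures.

I ≈ 5.23 mA

Rb‖R_L = 3949 Ω, so the source sees Ra + Rb‖R_L = 4742 Ω.
I = 24.8 V / 4742 Ω = 5.23 mA.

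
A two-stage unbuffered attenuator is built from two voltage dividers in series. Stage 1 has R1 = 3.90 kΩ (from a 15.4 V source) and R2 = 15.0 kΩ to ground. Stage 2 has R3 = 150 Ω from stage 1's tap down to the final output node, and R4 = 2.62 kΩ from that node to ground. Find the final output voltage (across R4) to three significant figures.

Stage 2 presents R3+R4 = 2770 Ω as a load on stage 1's tap.
Stage 1's lower leg becomes R2‖(R3+R4) = 2338 Ω, so V_mid = 15.4 × 2338/6238 = 5.772 V.
Stage 2 is itself unloaded: V_out = V_mid × R4/(R3+R4) = 5.772 × 2620/2770 = 5.46 V.

V_out ≈ 5.46 V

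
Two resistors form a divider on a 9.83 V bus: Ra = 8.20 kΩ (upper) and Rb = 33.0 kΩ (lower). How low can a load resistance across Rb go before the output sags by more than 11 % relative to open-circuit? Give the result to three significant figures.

R_L(min) ≈ 53.1 kΩ

Output resistance R_th = Ra‖Rb = (8.20 × 33.0)/41.20 = 6.568 kΩ.
The fractional drop is R_th/(R_th + R_L); requiring this ≤ 0.110 gives R_L ≥ R_th(1/0.110 − 1) = 6.568 × 8.091 = 53.1 kΩ.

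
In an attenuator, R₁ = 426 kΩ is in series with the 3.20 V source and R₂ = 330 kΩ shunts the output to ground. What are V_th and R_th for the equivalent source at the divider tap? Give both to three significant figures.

V_th is the open-circuit tap voltage: 3.20 × 330/(426 + 330) = 1.40 V.
With the supply zeroed, R₁ and R₂ appear in parallel from the tap: R_th = R₁‖R₂ = (426 × 330)/756.0 = 186 kΩ.

V_th = 1.40 V, R_th = 186 kΩ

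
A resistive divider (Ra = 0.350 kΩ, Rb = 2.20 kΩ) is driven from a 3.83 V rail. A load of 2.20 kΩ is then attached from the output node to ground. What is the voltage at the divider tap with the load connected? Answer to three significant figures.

The load sits in parallel with Rb: Rb‖R_L = (2200 × 2200) / (2200 + 2200) = 1100 Ω.
V_out = 3.83 × 1100 / (350 + 1100) = 3.83 × 1100/1450 = 2.91 V.

V_out ≈ 2.91 V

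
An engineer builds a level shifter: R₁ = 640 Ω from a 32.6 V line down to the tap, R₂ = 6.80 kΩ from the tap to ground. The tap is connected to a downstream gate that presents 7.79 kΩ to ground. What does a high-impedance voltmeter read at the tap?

V_out ≈ 27.7 V

The load sits in parallel with R₂: R₂‖R_L = (6800 × 7790) / (6800 + 7790) = 3631 Ω.
V_out = 32.6 × 3631 / (640 + 3631) = 32.6 × 3631/4271 = 27.7 V.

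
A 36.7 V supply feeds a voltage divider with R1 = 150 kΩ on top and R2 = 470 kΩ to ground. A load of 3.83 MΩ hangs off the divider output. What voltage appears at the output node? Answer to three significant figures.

V_out ≈ 27.0 V

The load sits in parallel with R2: R2‖R_L = (470 × 3830) / (470 + 3830) = 418.6 kΩ.
V_out = 36.7 × 418.6 / (150 + 418.6) = 36.7 × 418.6/568.6 = 27.0 V.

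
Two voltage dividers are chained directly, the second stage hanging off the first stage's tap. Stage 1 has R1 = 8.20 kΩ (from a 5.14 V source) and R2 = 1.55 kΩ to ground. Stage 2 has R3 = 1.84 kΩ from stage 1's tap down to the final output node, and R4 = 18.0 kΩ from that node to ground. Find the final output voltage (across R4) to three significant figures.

Stage 2 presents R3+R4 = 19.84 kΩ as a load on stage 1's tap.
Stage 1's lower leg becomes R2‖(R3+R4) = 1.438 kΩ, so V_mid = 5.14 × 1.438/9.638 = 0.7667 V.
Stage 2 is itself unloaded: V_out = V_mid × R4/(R3+R4) = 0.7667 × 18.0/19.84 = 0.696 V.

V_out ≈ 0.696 V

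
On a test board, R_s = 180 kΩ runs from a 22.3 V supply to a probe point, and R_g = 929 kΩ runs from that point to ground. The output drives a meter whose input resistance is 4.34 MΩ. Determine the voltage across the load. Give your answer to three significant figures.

V_out ≈ 18.1 V

The load sits in parallel with R_g: R_g‖R_L = (929 × 4340) / (929 + 4340) = 765.2 kΩ.
V_out = 22.3 × 765.2 / (180 + 765.2) = 22.3 × 765.2/945.2 = 18.1 V.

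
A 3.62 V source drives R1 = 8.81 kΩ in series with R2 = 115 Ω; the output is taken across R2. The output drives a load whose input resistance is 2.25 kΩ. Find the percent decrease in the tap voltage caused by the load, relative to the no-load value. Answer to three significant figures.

4.80 %

The divider's output (Thévenin) resistance is R1‖R2 = 113.5 Ω.
Fractional drop under load = R_th/(R_th + R_L) = 113.5 / (113.5 + 2250) = 0.04803.
So the output falls by 4.80 %.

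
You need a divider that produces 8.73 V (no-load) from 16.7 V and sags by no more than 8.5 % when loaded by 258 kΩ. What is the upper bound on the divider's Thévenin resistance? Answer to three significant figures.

R_th ≤ 24.0 kΩ

Loading drop = R_th/(R_th + R_L) ≤ 0.0850, so R_th ≤ R_L · ε/(1−ε) = 258 kΩ × 0.0850/0.9150 = 24.0 kΩ.
(Any R1, R2 with R2/(R1+R2) = 0.523 and R1‖R2 ≤ 24.0 kΩ will meet the spec.)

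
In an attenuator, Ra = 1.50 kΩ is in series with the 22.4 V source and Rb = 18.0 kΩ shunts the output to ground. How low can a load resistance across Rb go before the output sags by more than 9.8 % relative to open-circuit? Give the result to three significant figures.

R_L(min) ≈ 12.7 kΩ

Output resistance R_th = Ra‖Rb = (1.50 × 18.0)/19.50 = 1.385 kΩ.
The fractional drop is R_th/(R_th + R_L); requiring this ≤ 0.0980 gives R_L ≥ R_th(1/0.0980 − 1) = 1.385 × 9.204 = 12.7 kΩ.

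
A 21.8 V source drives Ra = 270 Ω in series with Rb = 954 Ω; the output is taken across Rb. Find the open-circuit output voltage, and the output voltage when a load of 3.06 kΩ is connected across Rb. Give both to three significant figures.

Open-circuit: V = 21.8 × 954/(270 + 954) = 17.0 V.
With the load, Rb becomes Rb‖R_L = 727.3 Ω, so V = 21.8 × 727.3/997.3 = 15.9 V.

Unloaded: 17.0 V; loaded: 15.9 V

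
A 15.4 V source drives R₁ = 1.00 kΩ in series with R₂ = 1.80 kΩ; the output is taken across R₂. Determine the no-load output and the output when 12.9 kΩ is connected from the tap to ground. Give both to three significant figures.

Unloaded: 9.90 V; loaded: 9.43 V

Open-circuit: V = 15.4 × 1.80/(1.00 + 1.80) = 9.90 V.
With the load, R₂ becomes R₂‖R_L = 1.580 kΩ, so V = 15.4 × 1.580/2.580 = 9.43 V.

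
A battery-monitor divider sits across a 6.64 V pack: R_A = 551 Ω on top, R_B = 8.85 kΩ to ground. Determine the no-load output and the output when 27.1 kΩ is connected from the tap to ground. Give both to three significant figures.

Open-circuit: V = 6.64 × 8850/(551 + 8850) = 6.25 V.
With the load, R_B becomes R_B‖R_L = 6671 Ω, so V = 6.64 × 6671/7222 = 6.13 V.

Unloaded: 6.25 V; loaded: 6.13 V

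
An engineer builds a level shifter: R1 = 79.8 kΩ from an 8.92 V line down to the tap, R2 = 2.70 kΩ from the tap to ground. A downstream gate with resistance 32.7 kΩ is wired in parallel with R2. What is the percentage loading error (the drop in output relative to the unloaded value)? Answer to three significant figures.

The divider's output (Thévenin) resistance is R1‖R2 = 2.612 kΩ.
Fractional drop under load = R_th/(R_th + R_L) = 2.612 / (2.612 + 32.7) = 0.07396.
So the output falls by 7.40 %.

7.40 %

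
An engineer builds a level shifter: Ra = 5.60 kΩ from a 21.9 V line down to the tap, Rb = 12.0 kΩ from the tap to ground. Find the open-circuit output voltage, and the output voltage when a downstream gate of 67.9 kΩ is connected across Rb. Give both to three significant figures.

Unloaded: 14.9 V; loaded: 14.1 V

Open-circuit: V = 21.9 × 12.0/(5.60 + 12.0) = 14.9 V.
With the load, Rb becomes Rb‖R_L = 10.20 kΩ, so V = 21.9 × 10.20/15.80 = 14.1 V.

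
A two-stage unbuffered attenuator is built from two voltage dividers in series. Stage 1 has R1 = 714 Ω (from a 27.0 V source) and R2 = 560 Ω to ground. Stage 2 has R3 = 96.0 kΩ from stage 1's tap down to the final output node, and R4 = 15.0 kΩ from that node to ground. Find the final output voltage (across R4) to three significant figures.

Stage 2 presents R3+R4 = 111000 Ω as a load on stage 1's tap.
Stage 1's lower leg becomes R2‖(R3+R4) = 557.2 Ω, so V_mid = 27.0 × 557.2/1271 = 11.83 V.
Stage 2 is itself unloaded: V_out = V_mid × R4/(R3+R4) = 11.83 × 15000/111000 = 1.60 V.

V_out ≈ 1.60 V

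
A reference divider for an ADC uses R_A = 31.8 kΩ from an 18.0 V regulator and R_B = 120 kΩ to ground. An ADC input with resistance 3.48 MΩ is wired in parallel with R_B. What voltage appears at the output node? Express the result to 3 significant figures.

The load sits in parallel with R_B: R_B‖R_L = (120 × 3480) / (120 + 3480) = 116.0 kΩ.
V_out = 18.0 × 116.0 / (31.8 + 116.0) = 18.0 × 116.0/147.8 = 14.1 V.
(Unloaded it would have been 14.2 V.)

V_out ≈ 14.1 V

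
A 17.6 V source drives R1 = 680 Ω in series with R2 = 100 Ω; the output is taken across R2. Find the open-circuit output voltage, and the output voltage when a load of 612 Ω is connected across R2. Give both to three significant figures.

Unloaded: 2.26 V; loaded: 1.98 V

Open-circuit: V = 17.6 × 100/(680 + 100) = 2.26 V.
With the load, R2 becomes R2‖R_L = 85.96 Ω, so V = 17.6 × 85.96/766.0 = 1.98 V.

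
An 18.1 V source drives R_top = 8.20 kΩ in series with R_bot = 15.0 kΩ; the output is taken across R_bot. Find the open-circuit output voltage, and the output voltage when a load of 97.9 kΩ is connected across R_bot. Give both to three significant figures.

Open-circuit: V = 18.1 × 15.0/(8.20 + 15.0) = 11.7 V.
With the load, R_bot becomes R_bot‖R_L = 13.01 kΩ, so V = 18.1 × 13.01/21.21 = 11.1 V.

Unloaded: 11.7 V; loaded: 11.1 V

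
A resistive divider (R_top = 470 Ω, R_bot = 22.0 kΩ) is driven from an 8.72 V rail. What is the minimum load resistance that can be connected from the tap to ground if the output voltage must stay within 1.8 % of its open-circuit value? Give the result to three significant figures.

Output resistance R_th = R_top‖R_bot = (470 × 22000)/22470 = 460.2 Ω.
The fractional drop is R_th/(R_th + R_L); requiring this ≤ 0.0180 gives R_L ≥ R_th(1/0.0180 − 1) = 460.2 × 54.56 = 25.1 kΩ.

R_L(min) ≈ 25.1 kΩ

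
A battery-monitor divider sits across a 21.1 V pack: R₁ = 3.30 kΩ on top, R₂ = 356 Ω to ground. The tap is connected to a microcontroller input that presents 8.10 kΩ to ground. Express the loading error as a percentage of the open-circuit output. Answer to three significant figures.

3.82 %

The divider's output (Thévenin) resistance is R₁‖R₂ = 321.3 Ω.
Fractional drop under load = R_th/(R_th + R_L) = 321.3 / (321.3 + 8100) = 0.03816.
So the output falls by 3.82 %.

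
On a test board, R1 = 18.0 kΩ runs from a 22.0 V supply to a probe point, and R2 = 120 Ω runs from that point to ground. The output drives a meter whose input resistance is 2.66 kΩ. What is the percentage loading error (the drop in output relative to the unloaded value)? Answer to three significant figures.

The divider's output (Thévenin) resistance is R1‖R2 = 119.2 Ω.
Fractional drop under load = R_th/(R_th + R_L) = 119.2 / (119.2 + 2660) = 0.04289.
So the output falls by 4.29 %.

4.29 %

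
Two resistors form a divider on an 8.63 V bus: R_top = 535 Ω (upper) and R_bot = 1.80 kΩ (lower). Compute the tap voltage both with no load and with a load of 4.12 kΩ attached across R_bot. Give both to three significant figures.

Open-circuit: V = 8.63 × 1800/(535 + 1800) = 6.65 V.
With the load, R_bot becomes R_bot‖R_L = 1253 Ω, so V = 8.63 × 1253/1788 = 6.05 V.

Unloaded: 6.65 V; loaded: 6.05 V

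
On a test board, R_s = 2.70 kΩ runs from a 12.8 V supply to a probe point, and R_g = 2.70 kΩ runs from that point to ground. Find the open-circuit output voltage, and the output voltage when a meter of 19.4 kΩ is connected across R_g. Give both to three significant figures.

Unloaded: 6.40 V; loaded: 5.98 V

Open-circuit: V = 12.8 × 2.70/(2.70 + 2.70) = 6.40 V.
With the load, R_g becomes R_g‖R_L = 2.370 kΩ, so V = 12.8 × 2.370/5.070 = 5.98 V.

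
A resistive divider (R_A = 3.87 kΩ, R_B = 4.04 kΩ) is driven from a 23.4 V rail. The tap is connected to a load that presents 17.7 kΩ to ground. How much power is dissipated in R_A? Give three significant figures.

P ≈ 41.3 mW

Total resistance from the source is R_A + (R_B‖R_L) = 7.159 kΩ, so I = 23.4/7.159 kΩ = 3.269 mA.
P = I²·R_A = (3.269 mA)² × 3.87 kΩ = 41.3 mW.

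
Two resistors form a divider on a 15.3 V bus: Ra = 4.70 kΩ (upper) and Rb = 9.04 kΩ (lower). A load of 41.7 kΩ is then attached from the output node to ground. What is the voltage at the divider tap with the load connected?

V_out ≈ 9.37 V

The load sits in parallel with Rb: Rb‖R_L = (9.04 × 41.7) / (9.04 + 41.7) = 7.429 kΩ.
V_out = 15.3 × 7.429 / (4.70 + 7.429) = 15.3 × 7.429/12.13 = 9.37 V.
(Unloaded it would have been 10.1 V.)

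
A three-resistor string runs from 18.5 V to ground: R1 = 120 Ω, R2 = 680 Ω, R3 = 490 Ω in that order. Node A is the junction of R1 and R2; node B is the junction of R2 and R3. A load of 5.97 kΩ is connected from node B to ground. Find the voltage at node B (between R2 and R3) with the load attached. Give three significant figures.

At node B, R3 is in parallel with the load: R3‖R_L = 452.8 Ω.
Below node A the resistance is R2 + (R3‖R_L) = 1133 Ω, so V_A = 18.5 × 1133/1253 = 16.73 V.
Then V_B = V_A × (R3‖R_L)/(R2 + R3‖R_L) = 16.73 × 452.8/1133 = 6.69 V.

V ≈ 6.69 V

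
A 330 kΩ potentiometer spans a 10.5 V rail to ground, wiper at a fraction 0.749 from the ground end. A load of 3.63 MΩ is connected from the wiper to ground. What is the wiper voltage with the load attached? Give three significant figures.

The wiper splits the pot into (1−α)R = 82.83 kΩ above and αR = 247.2 kΩ below.
Lower section ‖ load = 231.4 kΩ.
V_wiper = 10.5 × 231.4/(82.83 + 231.4) = 7.73 V.

V ≈ 7.73 V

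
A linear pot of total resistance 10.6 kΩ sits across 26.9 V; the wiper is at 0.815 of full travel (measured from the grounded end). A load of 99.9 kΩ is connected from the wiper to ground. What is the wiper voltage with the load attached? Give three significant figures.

V ≈ 21.6 V

The wiper splits the pot into (1−α)R = 1.961 kΩ above and αR = 8.639 kΩ below.
Lower section ‖ load = 7.951 kΩ.
V_wiper = 26.9 × 7.951/(1.961 + 7.951) = 21.6 V.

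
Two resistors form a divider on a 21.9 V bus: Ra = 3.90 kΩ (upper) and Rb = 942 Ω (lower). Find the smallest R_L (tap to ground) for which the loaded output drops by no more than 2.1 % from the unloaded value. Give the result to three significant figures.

R_L(min) ≈ 35.4 kΩ

Output resistance R_th = Ra‖Rb = (3900 × 942)/4842 = 758.7 Ω.
The fractional drop is R_th/(R_th + R_L); requiring this ≤ 0.0210 gives R_L ≥ R_th(1/0.0210 − 1) = 758.7 × 46.62 = 35.4 kΩ.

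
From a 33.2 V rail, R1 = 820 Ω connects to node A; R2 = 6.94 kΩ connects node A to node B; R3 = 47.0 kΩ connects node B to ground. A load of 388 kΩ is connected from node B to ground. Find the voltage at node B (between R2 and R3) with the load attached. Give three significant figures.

At node B, R3 is in parallel with the load: R3‖R_L = 41920 Ω.
Below node A the resistance is R2 + (R3‖R_L) = 48860 Ω, so V_A = 33.2 × 48860/49680 = 32.65 V.
Then V_B = V_A × (R3‖R_L)/(R2 + R3‖R_L) = 32.65 × 41920/48860 = 28.0 V.

V ≈ 28.0 V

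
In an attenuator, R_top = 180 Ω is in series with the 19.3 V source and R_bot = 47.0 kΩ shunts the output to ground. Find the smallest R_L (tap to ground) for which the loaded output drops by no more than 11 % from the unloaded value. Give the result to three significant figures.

R_L(min) ≈ 1.45 kΩ

Output resistance R_th = R_top‖R_bot = (180 × 47000)/47180 = 179.3 Ω.
The fractional drop is R_th/(R_th + R_L); requiring this ≤ 0.110 gives R_L ≥ R_th(1/0.110 − 1) = 179.3 × 8.091 = 1.45 kΩ.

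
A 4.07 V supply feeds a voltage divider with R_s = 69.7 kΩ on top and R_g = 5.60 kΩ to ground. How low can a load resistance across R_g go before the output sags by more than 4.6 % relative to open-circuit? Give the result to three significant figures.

R_L(min) ≈ 108 kΩ

Output resistance R_th = R_s‖R_g = (69.7 × 5.60)/75.30 = 5.184 kΩ.
The fractional drop is R_th/(R_th + R_L); requiring this ≤ 0.0460 gives R_L ≥ R_th(1/0.0460 − 1) = 5.184 × 20.74 = 108 kΩ.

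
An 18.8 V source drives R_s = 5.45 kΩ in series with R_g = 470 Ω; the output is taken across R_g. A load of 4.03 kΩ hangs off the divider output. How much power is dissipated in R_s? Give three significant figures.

P ≈ 55.9 mW

Total resistance from the source is R_s + (R_g‖R_L) = 5871 Ω, so I = 18.8/5871 Ω = 3.202 mA.
P = I²·R_s = (3.202 mA)² × 5.45 kΩ = 55.9 mW.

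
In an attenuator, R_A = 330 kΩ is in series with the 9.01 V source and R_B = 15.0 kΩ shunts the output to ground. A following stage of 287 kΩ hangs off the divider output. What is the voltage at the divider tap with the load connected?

The load sits in parallel with R_B: R_B‖R_L = (15.0 × 287) / (15.0 + 287) = 14.25 kΩ.
V_out = 9.01 × 14.25 / (330 + 14.25) = 9.01 × 14.25/344.3 = 0.373 V.
(Unloaded it would have been 0.392 V.)

V_out ≈ 0.373 V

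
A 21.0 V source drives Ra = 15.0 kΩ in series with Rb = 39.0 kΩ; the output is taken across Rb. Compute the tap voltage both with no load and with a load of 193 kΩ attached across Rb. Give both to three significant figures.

Open-circuit: V = 21.0 × 39.0/(15.0 + 39.0) = 15.2 V.
With the load, Rb becomes Rb‖R_L = 32.44 kΩ, so V = 21.0 × 32.44/47.44 = 14.4 V.

Unloaded: 15.2 V; loaded: 14.4 V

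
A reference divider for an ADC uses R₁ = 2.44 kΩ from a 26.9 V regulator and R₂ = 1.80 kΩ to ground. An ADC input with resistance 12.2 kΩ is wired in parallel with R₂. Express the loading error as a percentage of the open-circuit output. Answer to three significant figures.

7.83 %

The divider's output (Thévenin) resistance is R₁‖R₂ = 1.036 kΩ.
Fractional drop under load = R_th/(R_th + R_L) = 1.036 / (1.036 + 12.2) = 0.07826.
So the output falls by 7.83 %.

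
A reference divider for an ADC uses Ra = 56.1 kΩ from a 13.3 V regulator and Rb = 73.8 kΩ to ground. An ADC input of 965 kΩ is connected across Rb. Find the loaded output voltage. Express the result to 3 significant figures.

The load sits in parallel with Rb: Rb‖R_L = (73.8 × 965) / (73.8 + 965) = 68.56 kΩ.
V_out = 13.3 × 68.56 / (56.1 + 68.56) = 13.3 × 68.56/124.7 = 7.31 V.
(Unloaded it would have been 7.56 V.)

V_out ≈ 7.31 V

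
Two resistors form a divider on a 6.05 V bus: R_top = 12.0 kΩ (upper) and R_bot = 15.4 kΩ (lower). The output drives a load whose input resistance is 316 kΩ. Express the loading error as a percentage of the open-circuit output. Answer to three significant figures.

The divider's output (Thévenin) resistance is R_top‖R_bot = 6.745 kΩ.
Fractional drop under load = R_th/(R_th + R_L) = 6.745 / (6.745 + 316) = 0.02090.
So the output falls by 2.09 %.

2.09 %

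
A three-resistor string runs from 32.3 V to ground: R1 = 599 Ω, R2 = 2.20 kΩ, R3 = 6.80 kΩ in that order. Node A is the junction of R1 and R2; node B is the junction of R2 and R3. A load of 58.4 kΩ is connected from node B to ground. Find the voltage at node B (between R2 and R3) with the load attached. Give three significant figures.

V ≈ 22.1 V

At node B, R3 is in parallel with the load: R3‖R_L = 6091 Ω.
Below node A the resistance is R2 + (R3‖R_L) = 8291 Ω, so V_A = 32.3 × 8291/8890 = 30.12 V.
Then V_B = V_A × (R3‖R_L)/(R2 + R3‖R_L) = 30.12 × 6091/8291 = 22.1 V.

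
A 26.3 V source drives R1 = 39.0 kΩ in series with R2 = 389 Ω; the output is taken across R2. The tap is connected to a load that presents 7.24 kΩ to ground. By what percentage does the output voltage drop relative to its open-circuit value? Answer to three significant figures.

The divider's output (Thévenin) resistance is R1‖R2 = 385.2 Ω.
Fractional drop under load = R_th/(R_th + R_L) = 385.2 / (385.2 + 7240) = 0.05051.
So the output falls by 5.05 %.

5.05 %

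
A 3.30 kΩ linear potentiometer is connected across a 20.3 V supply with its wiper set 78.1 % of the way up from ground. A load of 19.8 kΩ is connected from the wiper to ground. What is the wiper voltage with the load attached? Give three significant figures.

V ≈ 15.4 V

The wiper splits the pot into (1−α)R = 722.7 Ω above and αR = 2577 Ω below.
Lower section ‖ load = 2280 Ω.
V_wiper = 20.3 × 2280/(722.7 + 2280) = 15.4 V.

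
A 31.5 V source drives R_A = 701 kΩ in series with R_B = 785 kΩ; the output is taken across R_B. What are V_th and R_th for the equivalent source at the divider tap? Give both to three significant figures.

V_th = 16.6 V, R_th = 370 kΩ

V_th is the open-circuit tap voltage: 31.5 × 785/(701 + 785) = 16.6 V.
With the supply zeroed, R_A and R_B appear in parallel from the tap: R_th = R_A‖R_B = (701 × 785)/1486 = 370 kΩ.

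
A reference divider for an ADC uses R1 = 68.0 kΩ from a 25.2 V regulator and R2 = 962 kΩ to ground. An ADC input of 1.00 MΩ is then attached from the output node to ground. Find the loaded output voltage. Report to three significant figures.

The load sits in parallel with R2: R2‖R_L = (962 × 1000) / (962 + 1000) = 490.3 kΩ.
V_out = 25.2 × 490.3 / (68.0 + 490.3) = 25.2 × 490.3/558.3 = 22.1 V.

V_out ≈ 22.1 V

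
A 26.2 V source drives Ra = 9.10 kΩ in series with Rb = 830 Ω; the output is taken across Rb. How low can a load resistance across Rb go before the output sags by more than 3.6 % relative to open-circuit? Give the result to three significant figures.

R_L(min) ≈ 20.4 kΩ

Output resistance R_th = Ra‖Rb = (9100 × 830)/9930 = 760.6 Ω.
The fractional drop is R_th/(R_th + R_L); requiring this ≤ 0.0360 gives R_L ≥ R_th(1/0.0360 − 1) = 760.6 × 26.78 = 20.4 kΩ.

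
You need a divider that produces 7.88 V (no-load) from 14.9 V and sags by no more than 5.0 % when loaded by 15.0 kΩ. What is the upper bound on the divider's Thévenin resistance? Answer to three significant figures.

R_th ≤ 789 Ω

Loading drop = R_th/(R_th + R_L) ≤ 0.0500, so R_th ≤ R_L · ε/(1−ε) = 15.0 kΩ × 0.0500/0.9500 = 789 Ω.
(Any R1, R2 with R2/(R1+R2) = 0.529 and R1‖R2 ≤ 789 Ω will meet the spec.)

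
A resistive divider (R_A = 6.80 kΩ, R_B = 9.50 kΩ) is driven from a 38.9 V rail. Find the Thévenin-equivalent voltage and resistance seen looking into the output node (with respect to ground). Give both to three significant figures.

V_th is the open-circuit tap voltage: 38.9 × 9.50/(6.80 + 9.50) = 22.7 V.
With the supply zeroed, R_A and R_B appear in parallel from the tap: R_th = R_A‖R_B = (6.80 × 9.50)/16.30 = 3.96 kΩ.

V_th = 22.7 V, R_th = 3.96 kΩ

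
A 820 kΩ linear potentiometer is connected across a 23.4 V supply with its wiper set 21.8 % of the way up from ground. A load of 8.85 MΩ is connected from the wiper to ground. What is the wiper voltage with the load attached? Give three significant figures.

V ≈ 5.02 V

The wiper splits the pot into (1−α)R = 641.2 kΩ above and αR = 178.8 kΩ below.
Lower section ‖ load = 175.2 kΩ.
V_wiper = 23.4 × 175.2/(641.2 + 175.2) = 5.02 V.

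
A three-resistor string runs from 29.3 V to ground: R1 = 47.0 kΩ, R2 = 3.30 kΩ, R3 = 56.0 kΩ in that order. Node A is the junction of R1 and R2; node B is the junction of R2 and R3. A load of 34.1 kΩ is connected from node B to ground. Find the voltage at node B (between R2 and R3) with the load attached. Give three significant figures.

At node B, R3 is in parallel with the load: R3‖R_L = 21.19 kΩ.
Below node A the resistance is R2 + (R3‖R_L) = 24.49 kΩ, so V_A = 29.3 × 24.49/71.49 = 10.04 V.
Then V_B = V_A × (R3‖R_L)/(R2 + R3‖R_L) = 10.04 × 21.19/24.49 = 8.69 V.

V ≈ 8.69 V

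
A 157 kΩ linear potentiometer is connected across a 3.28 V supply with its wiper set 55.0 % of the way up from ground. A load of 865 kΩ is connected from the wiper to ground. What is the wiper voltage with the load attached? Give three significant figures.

The wiper splits the pot into (1−α)R = 70.65 kΩ above and αR = 86.35 kΩ below.
Lower section ‖ load = 78.51 kΩ.
V_wiper = 3.28 × 78.51/(70.65 + 78.51) = 1.73 V.

V ≈ 1.73 V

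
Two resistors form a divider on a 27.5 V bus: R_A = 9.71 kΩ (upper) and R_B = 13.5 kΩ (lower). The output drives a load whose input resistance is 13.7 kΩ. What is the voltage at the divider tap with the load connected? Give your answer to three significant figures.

The load sits in parallel with R_B: R_B‖R_L = (13.5 × 13.7) / (13.5 + 13.7) = 6.800 kΩ.
V_out = 27.5 × 6.800 / (9.71 + 6.800) = 27.5 × 6.800/16.51 = 11.3 V.

V_out ≈ 11.3 V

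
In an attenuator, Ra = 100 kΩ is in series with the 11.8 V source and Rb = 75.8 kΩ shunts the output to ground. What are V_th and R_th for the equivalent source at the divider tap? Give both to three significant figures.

V_th is the open-circuit tap voltage: 11.8 × 75.8/(100 + 75.8) = 5.09 V.
With the supply zeroed, Ra and Rb appear in parallel from the tap: R_th = Ra‖Rb = (100 × 75.8)/175.8 = 43.1 kΩ.

V_th = 5.09 V, R_th = 43.1 kΩ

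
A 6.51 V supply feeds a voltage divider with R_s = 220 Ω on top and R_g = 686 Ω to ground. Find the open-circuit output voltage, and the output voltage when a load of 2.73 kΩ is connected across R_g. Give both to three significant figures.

Unloaded: 4.93 V; loaded: 4.65 V

Open-circuit: V = 6.51 × 686/(220 + 686) = 4.93 V.
With the load, R_g becomes R_g‖R_L = 548.2 Ω, so V = 6.51 × 548.2/768.2 = 4.65 V.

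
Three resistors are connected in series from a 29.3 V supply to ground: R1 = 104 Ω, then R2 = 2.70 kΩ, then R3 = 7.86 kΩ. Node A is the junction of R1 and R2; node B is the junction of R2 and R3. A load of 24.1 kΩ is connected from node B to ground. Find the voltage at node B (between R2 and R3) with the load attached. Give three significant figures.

At node B, R3 is in parallel with the load: R3‖R_L = 5927 Ω.
Below node A the resistance is R2 + (R3‖R_L) = 8627 Ω, so V_A = 29.3 × 8627/8731 = 28.95 V.
Then V_B = V_A × (R3‖R_L)/(R2 + R3‖R_L) = 28.95 × 5927/8627 = 19.9 V.

V ≈ 19.9 V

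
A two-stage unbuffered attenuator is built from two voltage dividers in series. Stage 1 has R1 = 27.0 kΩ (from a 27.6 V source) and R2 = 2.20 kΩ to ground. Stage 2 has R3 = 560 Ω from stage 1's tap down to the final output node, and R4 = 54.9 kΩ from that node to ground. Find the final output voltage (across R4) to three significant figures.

Stage 2 presents R3+R4 = 55460 Ω as a load on stage 1's tap.
Stage 1's lower leg becomes R2‖(R3+R4) = 2116 Ω, so V_mid = 27.6 × 2116/29120 = 2.006 V.
Stage 2 is itself unloaded: V_out = V_mid × R4/(R3+R4) = 2.006 × 54900/55460 = 1.99 V.

V_out ≈ 1.99 V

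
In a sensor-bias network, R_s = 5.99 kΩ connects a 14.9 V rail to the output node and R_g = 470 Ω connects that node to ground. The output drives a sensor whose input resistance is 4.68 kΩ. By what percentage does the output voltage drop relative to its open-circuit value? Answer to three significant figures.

The divider's output (Thévenin) resistance is R_s‖R_g = 435.8 Ω.
Fractional drop under load = R_th/(R_th + R_L) = 435.8 / (435.8 + 4680) = 0.08519.
So the output falls by 8.52 %.

8.52 %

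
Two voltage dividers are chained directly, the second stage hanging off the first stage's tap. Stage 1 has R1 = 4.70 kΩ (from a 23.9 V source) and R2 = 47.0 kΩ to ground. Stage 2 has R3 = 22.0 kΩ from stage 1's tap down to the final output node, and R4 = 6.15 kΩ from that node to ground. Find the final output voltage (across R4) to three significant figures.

V_out ≈ 4.12 V

Stage 2 presents R3+R4 = 28.15 kΩ as a load on stage 1's tap.
Stage 1's lower leg becomes R2‖(R3+R4) = 17.61 kΩ, so V_mid = 23.9 × 17.61/22.31 = 18.86 V.
Stage 2 is itself unloaded: V_out = V_mid × R4/(R3+R4) = 18.86 × 6.15/28.15 = 4.12 V.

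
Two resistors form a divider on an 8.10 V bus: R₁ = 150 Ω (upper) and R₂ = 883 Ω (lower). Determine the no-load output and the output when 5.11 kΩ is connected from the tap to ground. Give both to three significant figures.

Unloaded: 6.92 V; loaded: 6.75 V

Open-circuit: V = 8.10 × 883/(150 + 883) = 6.92 V.
With the load, R₂ becomes R₂‖R_L = 752.9 Ω, so V = 8.10 × 752.9/902.9 = 6.75 V.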